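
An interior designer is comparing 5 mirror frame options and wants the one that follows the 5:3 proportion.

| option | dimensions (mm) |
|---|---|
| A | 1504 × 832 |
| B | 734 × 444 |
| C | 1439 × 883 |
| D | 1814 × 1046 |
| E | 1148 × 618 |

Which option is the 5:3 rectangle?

B

Ratios (long/short): A ≈ 1.808; B ≈ 1.653; C ≈ 1.630; D ≈ 1.734; E ≈ 1.858.
5:3 ≈ 1.667; option B is nearest (Δ 0.014).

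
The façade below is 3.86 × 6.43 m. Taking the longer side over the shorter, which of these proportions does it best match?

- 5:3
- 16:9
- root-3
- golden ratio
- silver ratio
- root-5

5:3

Ratio = 6.43 / 3.86 ≈ 1.666.
Distances: 5:3 1.667 (Δ 0.001); 16:9 1.778 (Δ 0.112); root-3 1.732 (Δ 0.066); golden ratio 1.618 (Δ 0.048); silver ratio 2.414 (Δ 0.748); root-5 2.236 (Δ 0.570).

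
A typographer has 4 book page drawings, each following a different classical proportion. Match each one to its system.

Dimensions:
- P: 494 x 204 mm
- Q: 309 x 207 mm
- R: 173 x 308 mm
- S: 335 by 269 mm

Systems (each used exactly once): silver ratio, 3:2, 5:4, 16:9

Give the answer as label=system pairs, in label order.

P = 494/204 ≈ 2.422 → silver ratio (2.414)
Q = 309/207 ≈ 1.493 → 3:2 (1.500)
R = 308/173 ≈ 1.780 → 16:9 (1.778)
S = 335/269 ≈ 1.245 → 5:4 (1.250)

P=silver ratio, Q=3:2, R=16:9, S=5:4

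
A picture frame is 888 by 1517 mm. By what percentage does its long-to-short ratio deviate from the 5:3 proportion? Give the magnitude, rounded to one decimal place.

Ratio = 1517 / 888 ≈ 1.7083.
Ideal 5:3 ≈ 1.6667. |1.7083 − 1.6667| / 1.6667 ≈ 2.50% → 2.5%.

2.5%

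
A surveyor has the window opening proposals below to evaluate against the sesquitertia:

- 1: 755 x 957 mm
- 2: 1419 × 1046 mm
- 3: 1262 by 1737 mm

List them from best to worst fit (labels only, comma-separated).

1: 957/755 ≈ 1.268 → |1.268 − 1.333| = 0.065
2: 1419/1046 ≈ 1.357 → |1.357 − 1.333| = 0.024
3: 1737/1262 ≈ 1.376 → |1.376 − 1.333| = 0.043

2, 3, 1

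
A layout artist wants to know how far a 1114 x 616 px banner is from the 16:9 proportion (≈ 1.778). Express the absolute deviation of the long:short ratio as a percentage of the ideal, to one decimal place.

Ratio = 1114 / 616 ≈ 1.8084.
Ideal 16:9 ≈ 1.7778. |1.8084 − 1.7778| / 1.7778 ≈ 1.72% → 1.7%.

1.7%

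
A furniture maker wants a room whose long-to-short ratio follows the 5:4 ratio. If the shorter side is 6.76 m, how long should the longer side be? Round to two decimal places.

8.45 m

5:4 = 1.25000.
Longer side = 6.76 × 1.25000 ≈ 8.4500 → 8.45 m.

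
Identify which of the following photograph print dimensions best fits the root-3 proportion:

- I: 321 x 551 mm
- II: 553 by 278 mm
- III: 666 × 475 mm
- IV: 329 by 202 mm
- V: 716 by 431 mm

Target root-3 ≈ 1.732.
I: 1.717 (Δ0.015)  II: 1.989 (Δ0.257)  III: 1.402 (Δ0.330)  IV: 1.629 (Δ0.103)  V: 1.661 (Δ0.071)

I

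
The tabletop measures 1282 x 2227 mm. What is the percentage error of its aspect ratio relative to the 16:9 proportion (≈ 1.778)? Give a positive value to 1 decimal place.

2.3%

Ratio = 2227 / 1282 ≈ 1.7371.
Ideal 16:9 ≈ 1.7778. |1.7371 − 1.7778| / 1.7778 ≈ 2.29% → 2.3%.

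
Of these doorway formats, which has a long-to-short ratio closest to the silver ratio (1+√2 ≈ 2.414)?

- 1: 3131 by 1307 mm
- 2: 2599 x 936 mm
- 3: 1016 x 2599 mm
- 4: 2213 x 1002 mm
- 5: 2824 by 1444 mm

Target silver ratio ≈ 2.414.
1: 2.396 (Δ0.018)  2: 2.777 (Δ0.363)  3: 2.558 (Δ0.144)  4: 2.209 (Δ0.205)  5: 1.956 (Δ0.458)

1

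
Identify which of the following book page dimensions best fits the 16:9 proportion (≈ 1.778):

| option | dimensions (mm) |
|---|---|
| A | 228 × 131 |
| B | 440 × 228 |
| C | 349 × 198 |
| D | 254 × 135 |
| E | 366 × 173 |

Ratios (long/short): A ≈ 1.740; B ≈ 1.930; C ≈ 1.763; D ≈ 1.881; E ≈ 2.116.
16:9 ≈ 1.778; option C is nearest (Δ 0.015).

C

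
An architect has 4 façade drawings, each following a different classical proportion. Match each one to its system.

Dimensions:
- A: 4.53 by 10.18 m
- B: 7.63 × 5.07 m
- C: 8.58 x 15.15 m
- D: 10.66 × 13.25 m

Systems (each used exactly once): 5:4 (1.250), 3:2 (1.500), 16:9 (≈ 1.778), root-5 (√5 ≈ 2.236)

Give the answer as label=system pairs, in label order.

A=root-5, B=3:2, C=16:9, D=5:4

Ratios: A ≈ 2.247; B ≈ 1.505; C ≈ 1.766; D ≈ 1.243.
Targets: 5:4 ≈ 1.250; 3:2 ≈ 1.500; 16:9 ≈ 1.778; root-5 ≈ 2.236.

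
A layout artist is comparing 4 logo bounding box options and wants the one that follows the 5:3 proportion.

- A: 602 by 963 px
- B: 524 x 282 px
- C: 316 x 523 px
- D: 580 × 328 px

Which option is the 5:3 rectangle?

Target 5:3 ≈ 1.667.
A: 1.600 (Δ0.067)  B: 1.858 (Δ0.191)  C: 1.655 (Δ0.012)  D: 1.768 (Δ0.101)

C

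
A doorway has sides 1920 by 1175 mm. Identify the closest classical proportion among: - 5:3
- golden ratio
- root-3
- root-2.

golden ratio

1920/1175 ≈ 1.634. Nearest candidates are golden ratio (1.618, off by 0.016) and 5:3 (1.667, off by 0.033).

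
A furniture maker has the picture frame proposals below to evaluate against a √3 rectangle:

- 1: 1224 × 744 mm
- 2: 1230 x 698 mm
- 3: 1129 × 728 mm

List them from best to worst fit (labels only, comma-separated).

1: 1224/744 ≈ 1.645 → |1.645 − 1.732| = 0.087
2: 1230/698 ≈ 1.762 → |1.762 − 1.732| = 0.030
3: 1129/728 ≈ 1.551 → |1.551 − 1.732| = 0.181

2, 1, 3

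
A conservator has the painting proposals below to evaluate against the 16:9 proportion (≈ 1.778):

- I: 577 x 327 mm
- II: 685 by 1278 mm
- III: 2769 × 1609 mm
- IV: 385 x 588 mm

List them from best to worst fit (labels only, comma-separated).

Ratios: I = 577 / 327 ≈ 1.765; II = 1278 / 685 ≈ 1.866; III = 2769 / 1609 ≈ 1.721; IV = 588 / 385 ≈ 1.527.
|Δ from 1.778|: I 0.013; II 0.088; III 0.057; IV 0.251.

I, III, II, IV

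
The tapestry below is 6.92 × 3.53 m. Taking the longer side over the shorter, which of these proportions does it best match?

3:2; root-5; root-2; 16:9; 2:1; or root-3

2:1

6.92/3.53 ≈ 1.960. Nearest candidates are 2:1 (2.000, off by 0.040) and 16:9 (1.778, off by 0.182).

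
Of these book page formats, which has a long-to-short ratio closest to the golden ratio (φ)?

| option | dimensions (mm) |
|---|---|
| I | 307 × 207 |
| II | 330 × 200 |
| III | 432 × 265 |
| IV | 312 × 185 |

III

Target golden ratio ≈ 1.618.
I: 1.483 (Δ0.135)  II: 1.650 (Δ0.032)  III: 1.630 (Δ0.012)  IV: 1.686 (Δ0.068)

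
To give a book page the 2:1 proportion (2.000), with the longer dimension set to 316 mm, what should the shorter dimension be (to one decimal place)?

2:1 = 2.00000.
Shorter side = 316 ÷ 2.00000 ≈ 158.000 → 158.0 mm.

158.0 mm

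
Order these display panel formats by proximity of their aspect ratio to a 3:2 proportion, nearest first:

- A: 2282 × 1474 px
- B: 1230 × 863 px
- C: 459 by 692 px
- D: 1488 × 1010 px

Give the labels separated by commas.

A: 2282/1474 ≈ 1.548 → |1.548 − 1.500| = 0.048
B: 1230/863 ≈ 1.425 → |1.425 − 1.500| = 0.075
C: 692/459 ≈ 1.508 → |1.508 − 1.500| = 0.008
D: 1488/1010 ≈ 1.473 → |1.473 − 1.500| = 0.027

C, D, A, B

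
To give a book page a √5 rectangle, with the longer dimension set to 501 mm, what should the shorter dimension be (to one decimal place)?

224.1 mm

root-5 ≈ 2.23607.
Shorter side = 501 ÷ 2.23607 ≈ 224.054 → 224.1 mm.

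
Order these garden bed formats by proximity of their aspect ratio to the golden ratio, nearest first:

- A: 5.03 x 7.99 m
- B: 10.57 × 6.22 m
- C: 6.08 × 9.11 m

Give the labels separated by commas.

Ratios: A = 7.99 / 5.03 ≈ 1.588; B = 10.57 / 6.22 ≈ 1.699; C = 9.11 / 6.08 ≈ 1.498.
|Δ from 1.618|: A 0.030; B 0.081; C 0.120.

A, B, C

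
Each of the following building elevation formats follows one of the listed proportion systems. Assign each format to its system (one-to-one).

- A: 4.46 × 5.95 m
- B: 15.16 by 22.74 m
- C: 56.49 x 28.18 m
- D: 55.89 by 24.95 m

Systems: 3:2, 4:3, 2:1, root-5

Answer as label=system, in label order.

A=4:3, B=3:2, C=2:1, D=root-5

Ratios: A ≈ 1.334; B ≈ 1.500; C ≈ 2.005; D ≈ 2.240.
Targets: 3:2 ≈ 1.500; 4:3 ≈ 1.333; 2:1 ≈ 2.000; root-5 ≈ 2.236.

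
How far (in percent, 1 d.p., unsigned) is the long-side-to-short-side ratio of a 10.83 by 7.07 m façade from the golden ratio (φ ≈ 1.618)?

Ratio = 10.83 / 7.07 ≈ 1.5318.
Ideal golden ratio ≈ 1.6180. |1.5318 − 1.6180| / 1.6180 ≈ 5.33% → 5.3%.

5.3%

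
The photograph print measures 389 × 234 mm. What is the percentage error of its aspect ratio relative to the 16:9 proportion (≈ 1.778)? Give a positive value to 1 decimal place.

Ratio = 389 / 234 ≈ 1.6624.
Ideal 16:9 ≈ 1.7778. |1.6624 − 1.7778| / 1.7778 ≈ 6.49% → 6.5%.

6.5%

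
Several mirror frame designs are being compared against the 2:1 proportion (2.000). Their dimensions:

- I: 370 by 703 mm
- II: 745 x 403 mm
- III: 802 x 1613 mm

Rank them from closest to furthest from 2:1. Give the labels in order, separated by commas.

Ratios: I = 703 / 370 ≈ 1.900; II = 745 / 403 ≈ 1.849; III = 1613 / 802 ≈ 2.011.
|Δ from 2.000|: I 0.100; II 0.151; III 0.011.

III, I, II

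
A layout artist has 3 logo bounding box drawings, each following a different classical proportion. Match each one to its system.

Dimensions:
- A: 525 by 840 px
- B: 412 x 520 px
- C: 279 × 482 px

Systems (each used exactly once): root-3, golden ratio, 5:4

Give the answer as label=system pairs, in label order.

A = 840/525 ≈ 1.600 → golden ratio (1.618)
B = 520/412 ≈ 1.262 → 5:4 (1.250)
C = 482/279 ≈ 1.728 → root-3 (1.732)

A=golden ratio, B=5:4, C=root-3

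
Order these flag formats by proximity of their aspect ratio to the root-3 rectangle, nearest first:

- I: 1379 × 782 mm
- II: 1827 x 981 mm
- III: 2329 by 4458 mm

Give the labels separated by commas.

I: 1379/782 ≈ 1.763 → |1.763 − 1.732| = 0.031
II: 1827/981 ≈ 1.862 → |1.862 − 1.732| = 0.130
III: 4458/2329 ≈ 1.914 → |1.914 − 1.732| = 0.182

I, II, III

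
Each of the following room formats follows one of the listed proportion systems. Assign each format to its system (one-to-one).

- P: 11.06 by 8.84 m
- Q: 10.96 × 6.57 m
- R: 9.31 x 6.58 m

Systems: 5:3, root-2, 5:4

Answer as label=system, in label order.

P=5:4, Q=5:3, R=root-2

P = 11.06/8.84 ≈ 1.251 → 5:4 (1.250)
Q = 10.96/6.57 ≈ 1.668 → 5:3 (1.667)
R = 9.31/6.58 ≈ 1.415 → root-2 (1.414)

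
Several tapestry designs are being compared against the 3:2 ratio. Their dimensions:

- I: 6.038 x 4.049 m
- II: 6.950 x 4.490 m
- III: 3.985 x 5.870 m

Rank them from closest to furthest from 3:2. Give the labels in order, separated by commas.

I, III, II

I: 6.038/4.049 ≈ 1.491 → |1.491 − 1.500| = 0.009
II: 6.950/4.490 ≈ 1.548 → |1.548 − 1.500| = 0.048
III: 5.870/3.985 ≈ 1.473 → |1.473 − 1.500| = 0.027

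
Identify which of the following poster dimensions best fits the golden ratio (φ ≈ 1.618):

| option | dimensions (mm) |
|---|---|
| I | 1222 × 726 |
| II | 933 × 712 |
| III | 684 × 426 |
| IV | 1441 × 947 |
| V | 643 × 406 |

Ratios (long/short): I ≈ 1.683; II ≈ 1.310; III ≈ 1.606; IV ≈ 1.522; V ≈ 1.584.
golden ratio ≈ 1.618; option III is nearest (Δ 0.012).

III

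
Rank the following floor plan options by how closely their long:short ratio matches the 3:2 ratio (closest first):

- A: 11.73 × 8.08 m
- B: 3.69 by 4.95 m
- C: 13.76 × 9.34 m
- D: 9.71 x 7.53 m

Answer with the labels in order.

A: 11.73/8.08 ≈ 1.452 → |1.452 − 1.500| = 0.048
B: 4.95/3.69 ≈ 1.341 → |1.341 − 1.500| = 0.159
C: 13.76/9.34 ≈ 1.473 → |1.473 − 1.500| = 0.027
D: 9.71/7.53 ≈ 1.290 → |1.290 − 1.500| = 0.210

C, A, B, D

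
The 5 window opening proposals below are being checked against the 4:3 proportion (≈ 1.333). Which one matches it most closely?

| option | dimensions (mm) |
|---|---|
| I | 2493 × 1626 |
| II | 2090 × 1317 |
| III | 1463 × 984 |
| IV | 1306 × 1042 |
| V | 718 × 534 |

Ratios (long/short): I ≈ 1.533; II ≈ 1.587; III ≈ 1.487; IV ≈ 1.253; V ≈ 1.345.
4:3 ≈ 1.333; option V is nearest (Δ 0.012).

V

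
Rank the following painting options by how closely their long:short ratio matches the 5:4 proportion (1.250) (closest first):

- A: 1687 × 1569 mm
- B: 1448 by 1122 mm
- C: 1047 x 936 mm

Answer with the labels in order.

A: 1687/1569 ≈ 1.075 → |1.075 − 1.250| = 0.175
B: 1448/1122 ≈ 1.291 → |1.291 − 1.250| = 0.041
C: 1047/936 ≈ 1.119 → |1.119 − 1.250| = 0.131

B, C, A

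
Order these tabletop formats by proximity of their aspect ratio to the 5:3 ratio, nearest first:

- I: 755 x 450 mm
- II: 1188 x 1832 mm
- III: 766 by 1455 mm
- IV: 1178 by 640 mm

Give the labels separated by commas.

I, II, IV, III

Ratios: I = 755 / 450 ≈ 1.678; II = 1832 / 1188 ≈ 1.542; III = 1455 / 766 ≈ 1.899; IV = 1178 / 640 ≈ 1.841.
|Δ from 1.667|: I 0.011; II 0.125; III 0.232; IV 0.174.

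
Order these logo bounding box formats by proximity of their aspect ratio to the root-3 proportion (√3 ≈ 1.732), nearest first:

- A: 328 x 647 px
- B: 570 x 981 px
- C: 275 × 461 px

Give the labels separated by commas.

A: 647/328 ≈ 1.973 → |1.973 − 1.732| = 0.241
B: 981/570 ≈ 1.721 → |1.721 − 1.732| = 0.011
C: 461/275 ≈ 1.676 → |1.676 − 1.732| = 0.056

B, C, A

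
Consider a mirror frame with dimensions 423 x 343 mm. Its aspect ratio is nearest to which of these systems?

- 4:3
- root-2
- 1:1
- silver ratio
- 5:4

Ratio = 423 / 343 ≈ 1.233.
Distances: 4:3 1.333 (Δ 0.100); root-2 1.414 (Δ 0.181); 1:1 1.000 (Δ 0.233); silver ratio 2.414 (Δ 1.181); 5:4 1.250 (Δ 0.017).

5:4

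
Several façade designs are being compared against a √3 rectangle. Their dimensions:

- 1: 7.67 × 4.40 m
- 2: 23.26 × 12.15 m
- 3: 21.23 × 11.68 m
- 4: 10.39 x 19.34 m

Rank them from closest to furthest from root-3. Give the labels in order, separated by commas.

Ratios: 1 = 7.67 / 4.40 ≈ 1.743; 2 = 23.26 / 12.15 ≈ 1.914; 3 = 21.23 / 11.68 ≈ 1.818; 4 = 19.34 / 10.39 ≈ 1.861.
|Δ from 1.732|: 1 0.011; 2 0.182; 3 0.086; 4 0.129.

1, 3, 4, 2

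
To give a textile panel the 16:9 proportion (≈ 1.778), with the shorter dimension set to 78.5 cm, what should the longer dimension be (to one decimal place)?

139.6 cm

16:9 ≈ 1.77778.
Longer side = 78.5 × 1.77778 ≈ 139.556 → 139.6 cm.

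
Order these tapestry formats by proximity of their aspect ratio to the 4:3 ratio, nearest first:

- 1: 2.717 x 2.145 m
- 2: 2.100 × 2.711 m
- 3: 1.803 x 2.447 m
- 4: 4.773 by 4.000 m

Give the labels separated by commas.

3, 2, 1, 4

1: 2.717/2.145 ≈ 1.267 → |1.267 − 1.333| = 0.066
2: 2.711/2.100 ≈ 1.291 → |1.291 − 1.333| = 0.042
3: 2.447/1.803 ≈ 1.357 → |1.357 − 1.333| = 0.024
4: 4.773/4.000 ≈ 1.193 → |1.193 − 1.333| = 0.140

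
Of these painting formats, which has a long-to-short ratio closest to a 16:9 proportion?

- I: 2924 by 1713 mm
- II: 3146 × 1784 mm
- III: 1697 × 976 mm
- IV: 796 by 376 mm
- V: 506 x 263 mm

Target 16:9 ≈ 1.778.
I: 1.707 (Δ0.071)  II: 1.763 (Δ0.015)  III: 1.739 (Δ0.039)  IV: 2.117 (Δ0.339)  V: 1.924 (Δ0.146)

II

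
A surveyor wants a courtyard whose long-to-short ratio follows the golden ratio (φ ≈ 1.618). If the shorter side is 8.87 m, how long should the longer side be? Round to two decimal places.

14.35 m

golden ratio ≈ 1.61803.
Longer side = 8.87 × 1.61803 ≈ 14.3519 → 14.35 m.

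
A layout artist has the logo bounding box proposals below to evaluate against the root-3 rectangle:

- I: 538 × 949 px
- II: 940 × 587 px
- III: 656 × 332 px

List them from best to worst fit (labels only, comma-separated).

I: 949/538 ≈ 1.764 → |1.764 − 1.732| = 0.032
II: 940/587 ≈ 1.601 → |1.601 − 1.732| = 0.131
III: 656/332 ≈ 1.976 → |1.976 − 1.732| = 0.244

I, II, III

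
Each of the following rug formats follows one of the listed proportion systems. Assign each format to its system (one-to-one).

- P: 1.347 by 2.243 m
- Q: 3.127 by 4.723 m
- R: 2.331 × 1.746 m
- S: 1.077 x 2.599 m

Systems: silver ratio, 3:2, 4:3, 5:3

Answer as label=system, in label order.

P = 2.243/1.347 ≈ 1.665 → 5:3 (1.667)
Q = 4.723/3.127 ≈ 1.510 → 3:2 (1.500)
R = 2.331/1.746 ≈ 1.335 → 4:3 (1.333)
S = 2.599/1.077 ≈ 2.413 → silver ratio (2.414)

P=5:3, Q=3:2, R=4:3, S=silver ratio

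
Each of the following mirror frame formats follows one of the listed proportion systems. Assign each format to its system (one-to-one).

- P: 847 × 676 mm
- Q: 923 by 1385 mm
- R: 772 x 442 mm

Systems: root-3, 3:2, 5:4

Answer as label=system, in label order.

P=5:4, Q=3:2, R=root-3

P = 847/676 ≈ 1.253 → 5:4 (1.250)
Q = 1385/923 ≈ 1.501 → 3:2 (1.500)
R = 772/442 ≈ 1.747 → root-3 (1.732)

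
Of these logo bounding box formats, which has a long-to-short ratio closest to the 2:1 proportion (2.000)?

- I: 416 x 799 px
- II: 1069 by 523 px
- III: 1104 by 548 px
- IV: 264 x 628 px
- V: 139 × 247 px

Target 2:1 ≈ 2.000.
I: 1.921 (Δ0.079)  II: 2.044 (Δ0.044)  III: 2.015 (Δ0.015)  IV: 2.379 (Δ0.379)  V: 1.777 (Δ0.223)

III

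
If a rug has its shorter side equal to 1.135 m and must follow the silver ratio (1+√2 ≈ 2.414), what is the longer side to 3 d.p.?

2.740 m

silver ratio ≈ 2.41421.
Longer side = 1.135 × 2.41421 ≈ 2.74013 → 2.740 m.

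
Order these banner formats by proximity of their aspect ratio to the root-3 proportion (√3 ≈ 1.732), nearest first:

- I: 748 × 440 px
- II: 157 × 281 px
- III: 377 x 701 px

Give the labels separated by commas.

I: 748/440 ≈ 1.700 → |1.700 − 1.732| = 0.032
II: 281/157 ≈ 1.790 → |1.790 − 1.732| = 0.058
III: 701/377 ≈ 1.859 → |1.859 − 1.732| = 0.127

I, II, III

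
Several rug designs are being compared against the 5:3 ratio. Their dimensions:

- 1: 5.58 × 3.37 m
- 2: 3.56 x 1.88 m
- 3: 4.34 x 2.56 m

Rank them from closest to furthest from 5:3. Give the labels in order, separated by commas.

Ratios: 1 = 5.58 / 3.37 ≈ 1.656; 2 = 3.56 / 1.88 ≈ 1.894; 3 = 4.34 / 2.56 ≈ 1.695.
|Δ from 1.667|: 1 0.011; 2 0.227; 3 0.028.

1, 3, 2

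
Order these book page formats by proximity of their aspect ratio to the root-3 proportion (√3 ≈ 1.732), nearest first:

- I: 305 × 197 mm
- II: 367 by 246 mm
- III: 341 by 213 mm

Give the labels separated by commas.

III, I, II

Ratios: I = 305 / 197 ≈ 1.548; II = 367 / 246 ≈ 1.492; III = 341 / 213 ≈ 1.601.
|Δ from 1.732|: I 0.184; II 0.240; III 0.131.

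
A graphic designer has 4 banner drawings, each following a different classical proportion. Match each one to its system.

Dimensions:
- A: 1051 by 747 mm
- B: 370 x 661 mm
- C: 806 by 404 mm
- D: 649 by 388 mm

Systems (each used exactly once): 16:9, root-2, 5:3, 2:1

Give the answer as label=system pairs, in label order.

A = 1051/747 ≈ 1.407 → root-2 (1.414)
B = 661/370 ≈ 1.786 → 16:9 (1.778)
C = 806/404 ≈ 1.995 → 2:1 (2.000)
D = 649/388 ≈ 1.673 → 5:3 (1.667)

A=root-2, B=16:9, C=2:1, D=5:3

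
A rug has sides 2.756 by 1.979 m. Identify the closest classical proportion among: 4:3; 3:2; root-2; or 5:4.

root-2

Ratio = 2.756 / 1.979 ≈ 1.393.
Distances: 4:3 1.333 (Δ 0.060); 3:2 1.500 (Δ 0.107); root-2 1.414 (Δ 0.021); 5:4 1.250 (Δ 0.143).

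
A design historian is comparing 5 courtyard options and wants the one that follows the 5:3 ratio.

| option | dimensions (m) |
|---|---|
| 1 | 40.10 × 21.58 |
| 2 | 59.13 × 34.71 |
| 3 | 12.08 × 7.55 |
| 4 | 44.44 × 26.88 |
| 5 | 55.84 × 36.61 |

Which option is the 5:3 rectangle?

4

Target 5:3 ≈ 1.667.
1: 1.858 (Δ0.191)  2: 1.704 (Δ0.037)  3: 1.600 (Δ0.067)  4: 1.653 (Δ0.014)  5: 1.525 (Δ0.142)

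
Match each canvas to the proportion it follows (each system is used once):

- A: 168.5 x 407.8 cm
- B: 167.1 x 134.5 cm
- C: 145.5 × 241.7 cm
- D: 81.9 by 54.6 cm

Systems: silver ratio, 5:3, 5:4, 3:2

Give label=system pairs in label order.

A = 407.8/168.5 ≈ 2.420 → silver ratio (2.414)
B = 167.1/134.5 ≈ 1.242 → 5:4 (1.250)
C = 241.7/145.5 ≈ 1.661 → 5:3 (1.667)
D = 81.9/54.6 ≈ 1.500 → 3:2 (1.500)

A=silver ratio, B=5:4, C=5:3, D=3:2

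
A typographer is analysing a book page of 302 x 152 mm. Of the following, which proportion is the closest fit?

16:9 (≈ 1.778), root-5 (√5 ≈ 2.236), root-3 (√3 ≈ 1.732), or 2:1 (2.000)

2:1

302/152 ≈ 1.987. Nearest candidates are 2:1 (2.000, off by 0.013) and 16:9 (1.778, off by 0.209).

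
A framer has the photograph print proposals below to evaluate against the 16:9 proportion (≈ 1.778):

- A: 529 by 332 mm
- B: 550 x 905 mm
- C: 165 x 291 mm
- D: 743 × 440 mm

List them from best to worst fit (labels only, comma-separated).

A: 529/332 ≈ 1.593 → |1.593 − 1.778| = 0.185
B: 905/550 ≈ 1.645 → |1.645 − 1.778| = 0.133
C: 291/165 ≈ 1.764 → |1.764 − 1.778| = 0.014
D: 743/440 ≈ 1.689 → |1.689 − 1.778| = 0.089

C, D, B, A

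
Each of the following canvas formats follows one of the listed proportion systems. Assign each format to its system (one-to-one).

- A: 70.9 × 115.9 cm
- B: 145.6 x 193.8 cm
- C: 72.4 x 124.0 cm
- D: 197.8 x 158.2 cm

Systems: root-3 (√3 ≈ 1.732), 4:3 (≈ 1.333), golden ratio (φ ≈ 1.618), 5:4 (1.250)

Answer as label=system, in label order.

A = 115.9/70.9 ≈ 1.635 → golden ratio (1.618)
B = 193.8/145.6 ≈ 1.331 → 4:3 (1.333)
C = 124.0/72.4 ≈ 1.713 → root-3 (1.732)
D = 197.8/158.2 ≈ 1.250 → 5:4 (1.250)

A=golden ratio, B=4:3, C=root-3, D=5:4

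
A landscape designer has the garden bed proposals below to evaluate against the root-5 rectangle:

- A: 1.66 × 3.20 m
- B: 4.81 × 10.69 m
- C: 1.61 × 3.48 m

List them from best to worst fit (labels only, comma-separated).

A: 3.20/1.66 ≈ 1.928 → |1.928 − 2.236| = 0.308
B: 10.69/4.81 ≈ 2.222 → |2.222 − 2.236| = 0.014
C: 3.48/1.61 ≈ 2.161 → |2.161 − 2.236| = 0.075

B, C, A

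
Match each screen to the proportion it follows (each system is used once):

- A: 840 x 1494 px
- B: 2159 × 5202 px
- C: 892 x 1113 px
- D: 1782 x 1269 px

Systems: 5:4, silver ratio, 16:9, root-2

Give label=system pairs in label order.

A=16:9, B=silver ratio, C=5:4, D=root-2

A = 1494/840 ≈ 1.779 → 16:9 (1.778)
B = 5202/2159 ≈ 2.409 → silver ratio (2.414)
C = 1113/892 ≈ 1.248 → 5:4 (1.250)
D = 1782/1269 ≈ 1.404 → root-2 (1.414)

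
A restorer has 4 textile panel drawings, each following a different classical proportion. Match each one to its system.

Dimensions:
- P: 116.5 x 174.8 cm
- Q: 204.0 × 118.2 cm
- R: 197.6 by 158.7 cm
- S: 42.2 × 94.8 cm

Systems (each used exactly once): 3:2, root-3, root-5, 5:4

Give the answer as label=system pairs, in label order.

P=3:2, Q=root-3, R=5:4, S=root-5

Ratios: P ≈ 1.500; Q ≈ 1.726; R ≈ 1.245; S ≈ 2.246.
Targets: 3:2 ≈ 1.500; root-3 ≈ 1.732; root-5 ≈ 2.236; 5:4 ≈ 1.250.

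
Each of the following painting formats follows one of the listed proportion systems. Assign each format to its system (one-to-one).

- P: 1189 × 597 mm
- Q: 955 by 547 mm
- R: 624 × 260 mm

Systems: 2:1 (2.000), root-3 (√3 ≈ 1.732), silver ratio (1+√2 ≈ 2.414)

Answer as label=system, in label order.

P=2:1, Q=root-3, R=silver ratio

Ratios: P ≈ 1.992; Q ≈ 1.746; R ≈ 2.400.
Targets: 2:1 ≈ 2.000; root-3 ≈ 1.732; silver ratio ≈ 2.414.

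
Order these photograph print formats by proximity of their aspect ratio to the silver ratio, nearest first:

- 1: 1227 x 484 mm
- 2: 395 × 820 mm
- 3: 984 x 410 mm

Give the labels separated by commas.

Ratios: 1 = 1227 / 484 ≈ 2.535; 2 = 820 / 395 ≈ 2.076; 3 = 984 / 410 ≈ 2.400.
|Δ from 2.414|: 1 0.121; 2 0.338; 3 0.014.

3, 1, 2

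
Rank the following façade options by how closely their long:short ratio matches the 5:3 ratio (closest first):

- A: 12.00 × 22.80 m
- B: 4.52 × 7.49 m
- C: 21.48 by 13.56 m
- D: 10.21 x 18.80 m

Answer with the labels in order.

A: 22.80/12.00 ≈ 1.900 → |1.900 − 1.667| = 0.233
B: 7.49/4.52 ≈ 1.657 → |1.657 − 1.667| = 0.010
C: 21.48/13.56 ≈ 1.584 → |1.584 − 1.667| = 0.083
D: 18.80/10.21 ≈ 1.841 → |1.841 − 1.667| = 0.174

B, C, D, A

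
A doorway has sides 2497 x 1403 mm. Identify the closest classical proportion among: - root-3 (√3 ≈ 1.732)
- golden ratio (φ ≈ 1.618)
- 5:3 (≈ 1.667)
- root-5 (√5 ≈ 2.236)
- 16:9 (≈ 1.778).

Ratio = 2497 / 1403 ≈ 1.780.
Distances: root-3 1.732 (Δ 0.048); golden ratio 1.618 (Δ 0.162); 5:3 1.667 (Δ 0.113); root-5 2.236 (Δ 0.456); 16:9 1.778 (Δ 0.002).

16:9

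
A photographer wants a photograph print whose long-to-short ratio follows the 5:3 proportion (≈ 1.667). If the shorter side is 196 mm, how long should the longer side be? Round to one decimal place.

5:3 ≈ 1.66667.
Longer side = 196 × 1.66667 ≈ 326.667 → 326.7 mm.

326.7 mm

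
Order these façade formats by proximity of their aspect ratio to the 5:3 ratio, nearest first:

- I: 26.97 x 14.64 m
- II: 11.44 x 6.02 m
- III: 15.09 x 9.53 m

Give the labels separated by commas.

Ratios: I = 26.97 / 14.64 ≈ 1.842; II = 11.44 / 6.02 ≈ 1.900; III = 15.09 / 9.53 ≈ 1.583.
|Δ from 1.667|: I 0.175; II 0.233; III 0.084.

III, I, II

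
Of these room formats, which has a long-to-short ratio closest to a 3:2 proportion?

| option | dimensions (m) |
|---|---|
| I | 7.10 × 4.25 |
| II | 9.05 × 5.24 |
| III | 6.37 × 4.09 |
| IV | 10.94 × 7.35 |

IV

Ratios (long/short): I ≈ 1.671; II ≈ 1.727; III ≈ 1.557; IV ≈ 1.488.
3:2 ≈ 1.500; option IV is nearest (Δ 0.012).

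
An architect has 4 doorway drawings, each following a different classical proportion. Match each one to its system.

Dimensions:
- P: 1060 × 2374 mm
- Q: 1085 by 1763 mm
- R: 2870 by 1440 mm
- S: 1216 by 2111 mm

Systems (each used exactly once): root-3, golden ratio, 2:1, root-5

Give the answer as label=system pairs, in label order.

P = 2374/1060 ≈ 2.240 → root-5 (2.236)
Q = 1763/1085 ≈ 1.625 → golden ratio (1.618)
R = 2870/1440 ≈ 1.993 → 2:1 (2.000)
S = 2111/1216 ≈ 1.736 → root-3 (1.732)

P=root-5, Q=golden ratio, R=2:1, S=root-3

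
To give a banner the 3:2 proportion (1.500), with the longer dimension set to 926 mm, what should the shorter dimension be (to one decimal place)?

3:2 = 1.50000.
Shorter side = 926 ÷ 1.50000 ≈ 617.333 → 617.3 mm.

617.3 mm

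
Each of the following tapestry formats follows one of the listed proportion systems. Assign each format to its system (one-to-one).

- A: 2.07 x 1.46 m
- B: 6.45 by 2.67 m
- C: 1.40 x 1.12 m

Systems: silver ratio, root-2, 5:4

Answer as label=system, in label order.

A=root-2, B=silver ratio, C=5:4

Ratios: A ≈ 1.418; B ≈ 2.416; C ≈ 1.250.
Targets: silver ratio ≈ 2.414; root-2 ≈ 1.414; 5:4 ≈ 1.250.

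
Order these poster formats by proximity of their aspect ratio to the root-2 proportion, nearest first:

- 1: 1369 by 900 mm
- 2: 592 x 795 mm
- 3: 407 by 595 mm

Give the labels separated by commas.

3, 2, 1

Ratios: 1 = 1369 / 900 ≈ 1.521; 2 = 795 / 592 ≈ 1.343; 3 = 595 / 407 ≈ 1.462.
|Δ from 1.414|: 1 0.107; 2 0.071; 3 0.048.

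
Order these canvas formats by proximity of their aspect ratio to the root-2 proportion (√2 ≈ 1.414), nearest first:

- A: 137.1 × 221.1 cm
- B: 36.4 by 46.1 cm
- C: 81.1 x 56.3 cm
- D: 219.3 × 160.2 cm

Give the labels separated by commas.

C, D, B, A

A: 221.1/137.1 ≈ 1.613 → |1.613 − 1.414| = 0.199
B: 46.1/36.4 ≈ 1.266 → |1.266 − 1.414| = 0.148
C: 81.1/56.3 ≈ 1.440 → |1.440 − 1.414| = 0.026
D: 219.3/160.2 ≈ 1.369 → |1.369 − 1.414| = 0.045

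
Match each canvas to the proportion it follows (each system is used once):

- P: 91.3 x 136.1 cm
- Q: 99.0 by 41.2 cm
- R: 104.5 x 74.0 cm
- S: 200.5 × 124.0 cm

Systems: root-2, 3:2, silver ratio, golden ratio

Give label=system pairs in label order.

P=3:2, Q=silver ratio, R=root-2, S=golden ratio

P = 136.1/91.3 ≈ 1.491 → 3:2 (1.500)
Q = 99.0/41.2 ≈ 2.403 → silver ratio (2.414)
R = 104.5/74.0 ≈ 1.412 → root-2 (1.414)
S = 200.5/124.0 ≈ 1.617 → golden ratio (1.618)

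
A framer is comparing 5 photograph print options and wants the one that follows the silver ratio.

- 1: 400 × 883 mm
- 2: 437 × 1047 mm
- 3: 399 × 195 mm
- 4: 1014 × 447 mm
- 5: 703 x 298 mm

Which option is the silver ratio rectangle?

2

Ratios (long/short): 1 ≈ 2.208; 2 ≈ 2.396; 3 ≈ 2.046; 4 ≈ 2.268; 5 ≈ 2.359.
silver ratio ≈ 2.414; option 2 is nearest (Δ 0.018).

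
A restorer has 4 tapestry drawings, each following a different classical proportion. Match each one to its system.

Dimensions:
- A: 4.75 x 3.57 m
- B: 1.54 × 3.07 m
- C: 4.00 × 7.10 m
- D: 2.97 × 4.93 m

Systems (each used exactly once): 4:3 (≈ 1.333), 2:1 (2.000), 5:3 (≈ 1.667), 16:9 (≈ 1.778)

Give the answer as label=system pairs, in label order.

A=4:3, B=2:1, C=16:9, D=5:3

Ratios: A ≈ 1.331; B ≈ 1.994; C ≈ 1.775; D ≈ 1.660.
Targets: 4:3 ≈ 1.333; 2:1 ≈ 2.000; 5:3 ≈ 1.667; 16:9 ≈ 1.778.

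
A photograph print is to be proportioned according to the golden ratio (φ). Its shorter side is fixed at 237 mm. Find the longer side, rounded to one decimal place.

383.5 mm

golden ratio ≈ 1.61803.
Longer side = 237 × 1.61803 ≈ 383.473 → 383.5 mm.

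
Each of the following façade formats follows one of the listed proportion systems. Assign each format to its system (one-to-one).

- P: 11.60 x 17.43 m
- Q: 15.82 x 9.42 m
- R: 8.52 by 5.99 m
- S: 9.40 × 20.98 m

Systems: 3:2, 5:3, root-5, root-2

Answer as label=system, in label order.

P=3:2, Q=5:3, R=root-2, S=root-5

Ratios: P ≈ 1.503; Q ≈ 1.679; R ≈ 1.422; S ≈ 2.232.
Targets: 3:2 ≈ 1.500; 5:3 ≈ 1.667; root-5 ≈ 2.236; root-2 ≈ 1.414.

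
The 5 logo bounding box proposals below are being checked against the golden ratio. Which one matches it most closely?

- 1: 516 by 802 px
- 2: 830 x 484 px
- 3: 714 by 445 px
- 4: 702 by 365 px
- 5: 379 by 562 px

3

Ratios (long/short): 1 ≈ 1.554; 2 ≈ 1.715; 3 ≈ 1.604; 4 ≈ 1.923; 5 ≈ 1.483.
golden ratio ≈ 1.618; option 3 is nearest (Δ 0.014).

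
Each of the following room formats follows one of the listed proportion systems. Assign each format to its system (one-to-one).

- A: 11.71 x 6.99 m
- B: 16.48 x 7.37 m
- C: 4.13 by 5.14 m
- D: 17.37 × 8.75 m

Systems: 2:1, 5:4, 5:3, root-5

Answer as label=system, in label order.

A=5:3, B=root-5, C=5:4, D=2:1

A = 11.71/6.99 ≈ 1.675 → 5:3 (1.667)
B = 16.48/7.37 ≈ 2.236 → root-5 (2.236)
C = 5.14/4.13 ≈ 1.245 → 5:4 (1.250)
D = 17.37/8.75 ≈ 1.985 → 2:1 (2.000)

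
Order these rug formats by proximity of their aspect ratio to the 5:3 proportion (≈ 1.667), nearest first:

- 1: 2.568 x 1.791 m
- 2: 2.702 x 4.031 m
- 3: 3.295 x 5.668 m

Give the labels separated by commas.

3, 2, 1

1: 2.568/1.791 ≈ 1.434 → |1.434 − 1.667| = 0.233
2: 4.031/2.702 ≈ 1.492 → |1.492 − 1.667| = 0.175
3: 5.668/3.295 ≈ 1.720 → |1.720 − 1.667| = 0.053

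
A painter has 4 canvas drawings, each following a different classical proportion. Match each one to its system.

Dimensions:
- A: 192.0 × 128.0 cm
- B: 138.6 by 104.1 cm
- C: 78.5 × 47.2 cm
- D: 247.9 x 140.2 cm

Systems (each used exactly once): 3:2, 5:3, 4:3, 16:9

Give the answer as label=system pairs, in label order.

Ratios: A ≈ 1.500; B ≈ 1.331; C ≈ 1.663; D ≈ 1.768.
Targets: 3:2 ≈ 1.500; 5:3 ≈ 1.667; 4:3 ≈ 1.333; 16:9 ≈ 1.778.

A=3:2, B=4:3, C=5:3, D=16:9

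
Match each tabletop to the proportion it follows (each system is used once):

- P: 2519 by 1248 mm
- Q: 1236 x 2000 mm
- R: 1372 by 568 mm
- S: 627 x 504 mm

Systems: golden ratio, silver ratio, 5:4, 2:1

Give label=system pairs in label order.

P=2:1, Q=golden ratio, R=silver ratio, S=5:4

Ratios: P ≈ 2.018; Q ≈ 1.618; R ≈ 2.415; S ≈ 1.244.
Targets: golden ratio ≈ 1.618; silver ratio ≈ 2.414; 5:4 ≈ 1.250; 2:1 ≈ 2.000.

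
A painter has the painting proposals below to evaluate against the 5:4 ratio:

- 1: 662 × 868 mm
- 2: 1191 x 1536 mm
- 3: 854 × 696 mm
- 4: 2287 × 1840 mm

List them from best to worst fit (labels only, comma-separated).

4, 3, 2, 1

Ratios: 1 = 868 / 662 ≈ 1.311; 2 = 1536 / 1191 ≈ 1.290; 3 = 854 / 696 ≈ 1.227; 4 = 2287 / 1840 ≈ 1.243.
|Δ from 1.250|: 1 0.061; 2 0.040; 3 0.023; 4 0.007.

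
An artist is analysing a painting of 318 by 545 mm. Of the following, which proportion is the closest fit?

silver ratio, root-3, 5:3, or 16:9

root-3

Ratio = 545 / 318 ≈ 1.714.
Distances: silver ratio 2.414 (Δ 0.700); root-3 1.732 (Δ 0.018); 5:3 1.667 (Δ 0.047); 16:9 1.778 (Δ 0.064).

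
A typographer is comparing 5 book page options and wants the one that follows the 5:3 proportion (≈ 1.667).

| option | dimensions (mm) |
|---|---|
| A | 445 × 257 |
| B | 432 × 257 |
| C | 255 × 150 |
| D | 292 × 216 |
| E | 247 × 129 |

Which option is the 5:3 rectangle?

Ratios (long/short): A ≈ 1.732; B ≈ 1.681; C ≈ 1.700; D ≈ 1.352; E ≈ 1.915.
5:3 ≈ 1.667; option B is nearest (Δ 0.014).

B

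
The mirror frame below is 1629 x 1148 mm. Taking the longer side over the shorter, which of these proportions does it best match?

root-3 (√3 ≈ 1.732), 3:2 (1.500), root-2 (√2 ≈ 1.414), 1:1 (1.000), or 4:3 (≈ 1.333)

root-2

Ratio = 1629 / 1148 ≈ 1.419.
Distances: root-3 1.732 (Δ 0.313); 3:2 1.500 (Δ 0.081); root-2 1.414 (Δ 0.005); 1:1 1.000 (Δ 0.419); 4:3 1.333 (Δ 0.086).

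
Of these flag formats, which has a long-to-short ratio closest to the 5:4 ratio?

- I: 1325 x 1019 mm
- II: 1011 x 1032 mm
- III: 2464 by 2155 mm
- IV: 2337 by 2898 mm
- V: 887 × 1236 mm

Target 5:4 ≈ 1.250.
I: 1.300 (Δ0.050)  II: 1.021 (Δ0.229)  III: 1.143 (Δ0.107)  IV: 1.240 (Δ0.010)  V: 1.393 (Δ0.143)

IV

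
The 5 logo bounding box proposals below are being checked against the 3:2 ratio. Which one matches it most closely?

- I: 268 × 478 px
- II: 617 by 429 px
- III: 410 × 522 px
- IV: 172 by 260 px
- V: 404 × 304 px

Target 3:2 ≈ 1.500.
I: 1.784 (Δ0.284)  II: 1.438 (Δ0.062)  III: 1.273 (Δ0.227)  IV: 1.512 (Δ0.012)  V: 1.329 (Δ0.171)

IV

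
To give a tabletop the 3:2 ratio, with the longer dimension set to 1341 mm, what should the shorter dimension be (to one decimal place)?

3:2 = 1.50000.
Shorter side = 1341 ÷ 1.50000 ≈ 894.000 → 894.0 mm.

894.0 mm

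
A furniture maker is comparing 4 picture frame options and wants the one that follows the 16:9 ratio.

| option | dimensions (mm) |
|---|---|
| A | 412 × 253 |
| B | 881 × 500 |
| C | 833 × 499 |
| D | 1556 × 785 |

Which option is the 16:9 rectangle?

B

Ratios (long/short): A ≈ 1.628; B ≈ 1.762; C ≈ 1.669; D ≈ 1.982.
16:9 ≈ 1.778; option B is nearest (Δ 0.016).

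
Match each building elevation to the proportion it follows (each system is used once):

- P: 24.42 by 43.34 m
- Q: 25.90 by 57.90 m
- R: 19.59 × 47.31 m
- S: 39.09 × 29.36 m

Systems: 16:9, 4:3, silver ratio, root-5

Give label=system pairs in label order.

P=16:9, Q=root-5, R=silver ratio, S=4:3

Ratios: P ≈ 1.775; Q ≈ 2.236; R ≈ 2.415; S ≈ 1.331.
Targets: 16:9 ≈ 1.778; 4:3 ≈ 1.333; silver ratio ≈ 2.414; root-5 ≈ 2.236.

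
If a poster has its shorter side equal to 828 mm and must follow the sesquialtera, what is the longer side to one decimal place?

3:2 = 1.50000.
Longer side = 828 × 1.50000 ≈ 1242.000 → 1242.0 mm.

1242.0 mm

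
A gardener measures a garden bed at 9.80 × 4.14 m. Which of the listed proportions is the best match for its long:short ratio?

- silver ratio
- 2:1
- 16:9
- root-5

silver ratio

9.80/4.14 ≈ 2.367. Nearest candidates are silver ratio (2.414, off by 0.047) and root-5 (2.236, off by 0.131).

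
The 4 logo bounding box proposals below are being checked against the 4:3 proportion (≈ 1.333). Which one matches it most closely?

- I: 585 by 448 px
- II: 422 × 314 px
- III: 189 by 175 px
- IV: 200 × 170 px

II

Target 4:3 ≈ 1.333.
I: 1.306 (Δ0.027)  II: 1.344 (Δ0.011)  III: 1.080 (Δ0.253)  IV: 1.176 (Δ0.157)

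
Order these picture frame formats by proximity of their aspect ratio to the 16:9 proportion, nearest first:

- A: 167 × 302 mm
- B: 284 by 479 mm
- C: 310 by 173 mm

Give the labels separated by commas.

Ratios: A = 302 / 167 ≈ 1.808; B = 479 / 284 ≈ 1.687; C = 310 / 173 ≈ 1.792.
|Δ from 1.778|: A 0.030; B 0.091; C 0.014.

C, A, B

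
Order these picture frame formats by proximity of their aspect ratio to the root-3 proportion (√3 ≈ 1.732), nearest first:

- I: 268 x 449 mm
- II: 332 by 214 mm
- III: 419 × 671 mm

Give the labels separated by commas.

I: 449/268 ≈ 1.675 → |1.675 − 1.732| = 0.057
II: 332/214 ≈ 1.551 → |1.551 − 1.732| = 0.181
III: 671/419 ≈ 1.601 → |1.601 − 1.732| = 0.131

I, III, II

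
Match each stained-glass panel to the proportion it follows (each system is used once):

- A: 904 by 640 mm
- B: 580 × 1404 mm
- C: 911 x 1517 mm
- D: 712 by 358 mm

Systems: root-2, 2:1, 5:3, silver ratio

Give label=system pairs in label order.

A=root-2, B=silver ratio, C=5:3, D=2:1

Ratios: A ≈ 1.413; B ≈ 2.421; C ≈ 1.665; D ≈ 1.989.
Targets: root-2 ≈ 1.414; 2:1 ≈ 2.000; 5:3 ≈ 1.667; silver ratio ≈ 2.414.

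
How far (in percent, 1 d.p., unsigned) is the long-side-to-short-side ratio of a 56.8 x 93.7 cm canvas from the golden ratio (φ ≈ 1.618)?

Ratio = 93.7 / 56.8 ≈ 1.6496.
Ideal golden ratio ≈ 1.6180. |1.6496 − 1.6180| / 1.6180 ≈ 1.95% → 2.0%.

2.0%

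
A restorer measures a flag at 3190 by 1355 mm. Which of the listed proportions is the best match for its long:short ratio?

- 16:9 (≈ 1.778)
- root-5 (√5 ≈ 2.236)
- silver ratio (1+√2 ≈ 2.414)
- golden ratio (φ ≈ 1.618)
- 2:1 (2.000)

silver ratio

3190/1355 ≈ 2.354. Nearest candidates are silver ratio (2.414, off by 0.060) and root-5 (2.236, off by 0.118).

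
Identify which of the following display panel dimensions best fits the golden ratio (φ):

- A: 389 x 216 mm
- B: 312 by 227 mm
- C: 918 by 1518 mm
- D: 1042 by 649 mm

Target golden ratio ≈ 1.618.
A: 1.801 (Δ0.183)  B: 1.374 (Δ0.244)  C: 1.654 (Δ0.036)  D: 1.606 (Δ0.012)

D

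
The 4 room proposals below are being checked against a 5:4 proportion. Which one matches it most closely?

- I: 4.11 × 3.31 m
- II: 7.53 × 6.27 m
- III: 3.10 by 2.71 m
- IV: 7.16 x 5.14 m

I

Target 5:4 ≈ 1.250.
I: 1.242 (Δ0.008)  II: 1.201 (Δ0.049)  III: 1.144 (Δ0.106)  IV: 1.393 (Δ0.143)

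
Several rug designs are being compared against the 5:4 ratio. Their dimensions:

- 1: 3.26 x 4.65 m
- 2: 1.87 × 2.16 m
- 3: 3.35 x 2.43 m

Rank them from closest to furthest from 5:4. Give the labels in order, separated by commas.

2, 3, 1

1: 4.65/3.26 ≈ 1.426 → |1.426 − 1.250| = 0.176
2: 2.16/1.87 ≈ 1.155 → |1.155 − 1.250| = 0.095
3: 3.35/2.43 ≈ 1.379 → |1.379 − 1.250| = 0.129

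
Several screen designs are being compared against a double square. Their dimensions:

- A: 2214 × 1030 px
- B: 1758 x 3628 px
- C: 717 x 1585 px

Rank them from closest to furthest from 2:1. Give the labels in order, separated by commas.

B, A, C

A: 2214/1030 ≈ 2.150 → |2.150 − 2.000| = 0.150
B: 3628/1758 ≈ 2.064 → |2.064 − 2.000| = 0.064
C: 1585/717 ≈ 2.211 → |2.211 − 2.000| = 0.211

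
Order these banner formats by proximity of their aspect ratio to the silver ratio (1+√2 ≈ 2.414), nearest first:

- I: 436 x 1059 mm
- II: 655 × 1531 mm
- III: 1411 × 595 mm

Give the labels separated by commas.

I, III, II

Ratios: I = 1059 / 436 ≈ 2.429; II = 1531 / 655 ≈ 2.337; III = 1411 / 595 ≈ 2.371.
|Δ from 2.414|: I 0.015; II 0.077; III 0.043.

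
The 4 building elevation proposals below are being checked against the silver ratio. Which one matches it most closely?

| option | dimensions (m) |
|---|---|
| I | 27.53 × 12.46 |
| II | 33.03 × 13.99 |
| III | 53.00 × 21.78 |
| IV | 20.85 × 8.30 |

Target silver ratio ≈ 2.414.
I: 2.209 (Δ0.205)  II: 2.361 (Δ0.053)  III: 2.433 (Δ0.019)  IV: 2.512 (Δ0.098)

III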